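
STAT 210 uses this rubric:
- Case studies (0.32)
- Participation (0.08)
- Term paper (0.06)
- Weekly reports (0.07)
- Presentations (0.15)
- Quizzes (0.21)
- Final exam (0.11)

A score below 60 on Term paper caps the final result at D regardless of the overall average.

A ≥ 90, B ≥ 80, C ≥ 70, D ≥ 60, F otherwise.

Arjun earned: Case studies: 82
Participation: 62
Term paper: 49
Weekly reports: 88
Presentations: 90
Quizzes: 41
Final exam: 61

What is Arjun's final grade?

Term paper score 49 < 60: minimum not met.
Weighted total:
  Case studies 82 × 0.32 = 26.24
  Participation 62 × 0.08 = 4.96
  Term paper 49 × 0.06 = 2.94
  Weekly reports 88 × 0.07 = 6.16
  Presentations 90 × 0.15 = 13.5
  Quizzes 41 × 0.21 = 8.61
  Final exam 61 × 0.11 = 6.71
Sum = 69.12
69.12 would be D; cap at D applies → D.

D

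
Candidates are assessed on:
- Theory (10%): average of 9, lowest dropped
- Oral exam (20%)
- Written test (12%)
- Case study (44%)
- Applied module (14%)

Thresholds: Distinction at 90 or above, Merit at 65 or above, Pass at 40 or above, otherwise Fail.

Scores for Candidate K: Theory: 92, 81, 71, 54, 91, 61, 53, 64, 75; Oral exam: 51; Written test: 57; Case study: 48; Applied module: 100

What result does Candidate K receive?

Pass

Theory: drop 53 → average of remaining 8 = 589/8 = 73.625
Weighted total:
  Theory 73.625 × 0.1 = 7.3625
  Oral exam 51 × 0.2 = 10.2
  Written test 57 × 0.12 = 6.84
  Case study 48 × 0.44 = 21.12
  Applied module 100 × 0.14 = 14
Sum = 59.5225
59.5225 is ≥ 40 and < 65 → Pass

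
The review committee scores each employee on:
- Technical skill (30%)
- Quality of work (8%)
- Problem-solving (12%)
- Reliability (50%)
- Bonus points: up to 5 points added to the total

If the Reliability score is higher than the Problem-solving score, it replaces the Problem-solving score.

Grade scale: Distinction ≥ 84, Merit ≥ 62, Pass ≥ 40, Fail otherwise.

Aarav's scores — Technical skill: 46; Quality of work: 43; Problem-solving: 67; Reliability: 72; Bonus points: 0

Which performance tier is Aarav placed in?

Pass

Reliability (72) > Problem-solving (67), so Problem-solving counts as 72.
Weighted total:
  Technical skill 46 × 0.3 = 13.8
  Quality of work 43 × 0.08 = 3.44
  Problem-solving 72 × 0.12 = 8.64
  Reliability 72 × 0.5 = 36
Sum = 61.88
Bonus points: 61.88 + 0 = 61.88
61.88 is ≥ 40 and < 62 → Pass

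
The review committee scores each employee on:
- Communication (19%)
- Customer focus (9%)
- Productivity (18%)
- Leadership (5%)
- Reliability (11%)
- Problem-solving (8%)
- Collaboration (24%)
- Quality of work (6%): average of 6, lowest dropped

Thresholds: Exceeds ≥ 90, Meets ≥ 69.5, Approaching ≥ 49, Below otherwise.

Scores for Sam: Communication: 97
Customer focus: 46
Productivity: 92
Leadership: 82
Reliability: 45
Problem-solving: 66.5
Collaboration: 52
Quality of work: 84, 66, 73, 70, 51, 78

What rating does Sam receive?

Quality of work: drop 51 → average of remaining 5 = 371/5 = 74.2
Weighted total:
  Communication 97 × 0.19 = 18.43
  Customer focus 46 × 0.09 = 4.14
  Productivity 92 × 0.18 = 16.56
  Leadership 82 × 0.05 = 4.1
  Reliability 45 × 0.11 = 4.95
  Problem-solving 66.5 × 0.08 = 5.32
  Collaboration 52 × 0.24 = 12.48
  Quality of work 74.2 × 0.06 = 4.452
Sum = 70.432
70.432 is ≥ 69.5 and < 90 → Meets

Meets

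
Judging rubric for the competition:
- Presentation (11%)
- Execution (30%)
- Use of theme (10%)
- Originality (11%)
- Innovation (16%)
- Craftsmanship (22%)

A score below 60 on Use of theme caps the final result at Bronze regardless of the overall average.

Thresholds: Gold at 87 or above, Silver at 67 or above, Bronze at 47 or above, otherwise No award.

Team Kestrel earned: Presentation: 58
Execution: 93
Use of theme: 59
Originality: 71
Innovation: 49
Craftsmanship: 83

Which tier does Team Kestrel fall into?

Use of theme score 59 < 60: minimum not met.
Weighted total:
  Presentation 58 × 0.11 = 6.38
  Execution 93 × 0.3 = 27.9
  Use of theme 59 × 0.1 = 5.9
  Originality 71 × 0.11 = 7.81
  Innovation 49 × 0.16 = 7.84
  Craftsmanship 83 × 0.22 = 18.26
Sum = 74.09
74.09 would be Silver; cap at Bronze applies → Bronze.

Bronze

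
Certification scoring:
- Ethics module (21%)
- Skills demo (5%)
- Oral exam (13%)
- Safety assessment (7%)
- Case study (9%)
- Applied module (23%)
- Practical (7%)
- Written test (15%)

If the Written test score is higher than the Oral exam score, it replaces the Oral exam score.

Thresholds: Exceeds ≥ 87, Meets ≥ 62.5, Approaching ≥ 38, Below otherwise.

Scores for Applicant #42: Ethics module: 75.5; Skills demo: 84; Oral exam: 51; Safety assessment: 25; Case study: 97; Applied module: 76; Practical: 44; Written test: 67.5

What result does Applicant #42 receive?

Meets

Written test (67.5) > Oral exam (51), so Oral exam counts as 67.5.
Weighted total:
  Ethics module 75.5 × 0.21 = 15.855
  Skills demo 84 × 0.05 = 4.2
  Oral exam 67.5 × 0.13 = 8.775
  Safety assessment 25 × 0.07 = 1.75
  Case study 97 × 0.09 = 8.73
  Applied module 76 × 0.23 = 17.48
  Practical 44 × 0.07 = 3.08
  Written test 67.5 × 0.15 = 10.125
Sum = 69.995
69.995 is ≥ 62.5 and < 87 → Meets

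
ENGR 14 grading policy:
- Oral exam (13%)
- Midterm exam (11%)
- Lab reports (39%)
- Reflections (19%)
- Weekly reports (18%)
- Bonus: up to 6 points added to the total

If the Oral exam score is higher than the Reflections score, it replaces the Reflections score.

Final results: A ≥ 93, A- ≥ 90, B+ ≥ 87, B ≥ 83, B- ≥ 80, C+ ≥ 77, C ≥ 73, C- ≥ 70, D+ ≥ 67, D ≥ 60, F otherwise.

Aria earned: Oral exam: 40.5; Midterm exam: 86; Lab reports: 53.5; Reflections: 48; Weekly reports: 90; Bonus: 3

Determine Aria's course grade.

Oral exam (40.5) ≤ Reflections (48), so Reflections stays at 48.
Weighted total:
  Oral exam 40.5 × 0.13 = 5.265
  Midterm exam 86 × 0.11 = 9.46
  Lab reports 53.5 × 0.39 = 20.865
  Reflections 48 × 0.19 = 9.12
  Weekly reports 90 × 0.18 = 16.2
Sum = 60.91
Bonus: 60.91 + 3 = 63.91
63.91 is ≥ 60 and < 67 → D

D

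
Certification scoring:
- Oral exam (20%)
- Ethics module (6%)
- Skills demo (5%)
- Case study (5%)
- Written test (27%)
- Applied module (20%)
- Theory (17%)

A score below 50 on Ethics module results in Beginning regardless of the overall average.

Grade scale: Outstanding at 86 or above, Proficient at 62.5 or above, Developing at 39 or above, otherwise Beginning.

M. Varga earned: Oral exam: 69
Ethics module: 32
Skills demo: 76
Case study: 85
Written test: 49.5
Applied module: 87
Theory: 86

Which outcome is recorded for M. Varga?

Ethics module score 32 < 50: minimum not met.
Weighted total:
  Oral exam 69 × 0.2 = 13.8
  Ethics module 32 × 0.06 = 1.92
  Skills demo 76 × 0.05 = 3.8
  Case study 85 × 0.05 = 4.25
  Written test 49.5 × 0.27 = 13.365
  Applied module 87 × 0.2 = 17.4
  Theory 86 × 0.17 = 14.62
Sum = 69.155
Because the Ethics module minimum was not met, the result is Beginning.

Beginning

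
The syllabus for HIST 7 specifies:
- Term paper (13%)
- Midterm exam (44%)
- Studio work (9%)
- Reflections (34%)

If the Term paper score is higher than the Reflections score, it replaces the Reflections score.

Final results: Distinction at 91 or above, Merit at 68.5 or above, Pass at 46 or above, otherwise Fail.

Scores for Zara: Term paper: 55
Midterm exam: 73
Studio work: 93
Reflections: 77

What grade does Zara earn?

Term paper (55) ≤ Reflections (77), so Reflections stays at 77.
Weighted total:
  Term paper 55 × 0.13 = 7.15
  Midterm exam 73 × 0.44 = 32.12
  Studio work 93 × 0.09 = 8.37
  Reflections 77 × 0.34 = 26.18
Sum = 73.82
73.82 is ≥ 68.5 and < 91 → Merit

Merit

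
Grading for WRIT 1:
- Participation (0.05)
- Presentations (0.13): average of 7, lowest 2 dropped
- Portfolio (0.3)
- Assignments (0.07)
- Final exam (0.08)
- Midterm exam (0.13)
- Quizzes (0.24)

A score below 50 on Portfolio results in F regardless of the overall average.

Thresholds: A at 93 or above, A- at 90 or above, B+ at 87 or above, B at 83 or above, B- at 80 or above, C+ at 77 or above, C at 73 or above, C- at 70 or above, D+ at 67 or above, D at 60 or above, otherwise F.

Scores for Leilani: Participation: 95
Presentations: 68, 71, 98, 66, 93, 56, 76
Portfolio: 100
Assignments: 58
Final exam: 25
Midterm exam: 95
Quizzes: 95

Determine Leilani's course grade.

B

Presentations: drop 56, 66 → average of remaining 5 = 406/5 = 81.2
Portfolio score 100 ≥ 50: minimum met.
Weighted total:
  Participation 95 × 0.05 = 4.75
  Presentations 81.2 × 0.13 = 10.556
  Portfolio 100 × 0.3 = 30
  Assignments 58 × 0.07 = 4.06
  Final exam 25 × 0.08 = 2
  Midterm exam 95 × 0.13 = 12.35
  Quizzes 95 × 0.24 = 22.8
Sum = 86.516
86.516 is ≥ 83 and < 87 → B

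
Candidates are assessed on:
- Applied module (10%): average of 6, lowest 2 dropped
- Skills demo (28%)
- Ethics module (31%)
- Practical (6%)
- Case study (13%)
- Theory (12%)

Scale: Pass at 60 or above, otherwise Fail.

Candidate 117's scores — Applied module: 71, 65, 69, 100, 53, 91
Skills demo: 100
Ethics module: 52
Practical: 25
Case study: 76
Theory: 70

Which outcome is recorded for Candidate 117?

Applied module: drop 53, 65 → average of remaining 4 = 331/4 = 82.75
Weighted total:
  Applied module 82.75 × 0.1 = 8.275
  Skills demo 100 × 0.28 = 28
  Ethics module 52 × 0.31 = 16.12
  Practical 25 × 0.06 = 1.5
  Case study 76 × 0.13 = 9.88
  Theory 70 × 0.12 = 8.4
Sum = 72.175
72.175 ≥ 60 → Pass

Pass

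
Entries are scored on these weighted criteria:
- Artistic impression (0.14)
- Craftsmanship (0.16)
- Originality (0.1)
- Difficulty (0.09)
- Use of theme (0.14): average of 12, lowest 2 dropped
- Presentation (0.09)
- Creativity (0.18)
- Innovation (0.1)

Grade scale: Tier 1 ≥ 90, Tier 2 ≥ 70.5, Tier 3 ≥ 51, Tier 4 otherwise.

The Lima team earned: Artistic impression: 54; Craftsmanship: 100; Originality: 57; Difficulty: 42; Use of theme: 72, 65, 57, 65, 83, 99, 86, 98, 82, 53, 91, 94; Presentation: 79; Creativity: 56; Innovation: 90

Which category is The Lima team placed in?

Use of theme: drop 53, 57 → average of remaining 10 = 835/10 = 83.5
Weighted total:
  Artistic impression 54 × 0.14 = 7.56
  Craftsmanship 100 × 0.16 = 16
  Originality 57 × 0.1 = 5.7
  Difficulty 42 × 0.09 = 3.78
  Use of theme 83.5 × 0.14 = 11.69
  Presentation 79 × 0.09 = 7.11
  Creativity 56 × 0.18 = 10.08
  Innovation 90 × 0.1 = 9
Sum = 70.92
70.92 is ≥ 70.5 and < 90 → Tier 2

Tier 2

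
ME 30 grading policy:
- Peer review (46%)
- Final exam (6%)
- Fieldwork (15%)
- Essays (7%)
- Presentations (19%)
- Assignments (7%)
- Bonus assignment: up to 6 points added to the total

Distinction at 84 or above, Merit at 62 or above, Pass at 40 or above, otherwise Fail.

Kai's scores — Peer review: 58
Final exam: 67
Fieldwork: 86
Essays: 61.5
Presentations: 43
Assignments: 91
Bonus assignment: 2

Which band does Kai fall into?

Weighted total:
  Peer review 58 × 0.46 = 26.68
  Final exam 67 × 0.06 = 4.02
  Fieldwork 86 × 0.15 = 12.9
  Essays 61.5 × 0.07 = 4.305
  Presentations 43 × 0.19 = 8.17
  Assignments 91 × 0.07 = 6.37
Sum = 62.445
Bonus assignment: 62.445 + 2 = 64.445
64.445 is ≥ 62 and < 84 → Merit

Merit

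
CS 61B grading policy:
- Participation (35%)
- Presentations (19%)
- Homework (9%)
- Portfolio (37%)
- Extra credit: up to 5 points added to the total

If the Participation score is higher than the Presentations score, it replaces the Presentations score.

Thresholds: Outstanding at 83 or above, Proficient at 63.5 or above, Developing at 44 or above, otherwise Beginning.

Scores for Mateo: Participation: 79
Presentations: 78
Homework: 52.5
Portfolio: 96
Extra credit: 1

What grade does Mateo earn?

Participation (79) > Presentations (78), so Presentations counts as 79.
Weighted total:
  Participation 79 × 0.35 = 27.65
  Presentations 79 × 0.19 = 15.01
  Homework 52.5 × 0.09 = 4.725
  Portfolio 96 × 0.37 = 35.52
Sum = 82.905
Extra credit: 82.905 + 1 = 83.905
83.905 ≥ 83 → Outstanding

Outstanding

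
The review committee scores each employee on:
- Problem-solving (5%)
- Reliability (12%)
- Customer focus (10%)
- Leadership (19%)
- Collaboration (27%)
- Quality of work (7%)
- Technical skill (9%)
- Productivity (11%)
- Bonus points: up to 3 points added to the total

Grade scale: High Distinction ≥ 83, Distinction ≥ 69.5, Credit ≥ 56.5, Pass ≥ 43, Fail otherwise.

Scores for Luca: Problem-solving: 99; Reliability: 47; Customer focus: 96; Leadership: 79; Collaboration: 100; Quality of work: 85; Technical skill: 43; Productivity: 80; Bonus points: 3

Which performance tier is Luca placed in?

Weighted total:
  Problem-solving 99 × 0.05 = 4.95
  Reliability 47 × 0.12 = 5.64
  Customer focus 96 × 0.1 = 9.6
  Leadership 79 × 0.19 = 15.01
  Collaboration 100 × 0.27 = 27
  Quality of work 85 × 0.07 = 5.95
  Technical skill 43 × 0.09 = 3.87
  Productivity 80 × 0.11 = 8.8
Sum = 80.82
Bonus points: 80.82 + 3 = 83.82
83.82 ≥ 83 → High Distinction

High Distinction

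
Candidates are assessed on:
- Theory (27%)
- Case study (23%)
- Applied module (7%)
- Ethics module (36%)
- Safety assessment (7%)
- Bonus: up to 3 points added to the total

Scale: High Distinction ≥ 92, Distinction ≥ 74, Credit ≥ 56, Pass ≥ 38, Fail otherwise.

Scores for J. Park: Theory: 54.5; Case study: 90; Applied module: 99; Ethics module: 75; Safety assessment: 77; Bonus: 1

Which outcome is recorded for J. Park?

Weighted total:
  Theory 54.5 × 0.27 = 14.715
  Case study 90 × 0.23 = 20.7
  Applied module 99 × 0.07 = 6.93
  Ethics module 75 × 0.36 = 27
  Safety assessment 77 × 0.07 = 5.39
Sum = 74.735
Bonus: 74.735 + 1 = 75.735
75.735 is ≥ 74 and < 92 → Distinction

Distinction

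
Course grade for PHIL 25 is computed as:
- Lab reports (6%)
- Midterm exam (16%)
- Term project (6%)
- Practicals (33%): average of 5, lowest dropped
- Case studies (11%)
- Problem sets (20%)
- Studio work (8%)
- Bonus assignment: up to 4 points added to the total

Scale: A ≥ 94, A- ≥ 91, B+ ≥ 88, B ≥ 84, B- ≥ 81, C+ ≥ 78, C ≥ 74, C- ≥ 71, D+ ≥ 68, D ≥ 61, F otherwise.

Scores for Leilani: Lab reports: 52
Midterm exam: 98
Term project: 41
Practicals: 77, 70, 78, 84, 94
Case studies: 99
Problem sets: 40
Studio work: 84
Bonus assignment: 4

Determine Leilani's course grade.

C+

Practicals: drop 70 → average of remaining 4 = 333/4 = 83.25
Weighted total:
  Lab reports 52 × 0.06 = 3.12
  Midterm exam 98 × 0.16 = 15.68
  Term project 41 × 0.06 = 2.46
  Practicals 83.25 × 0.33 = 27.4725
  Case studies 99 × 0.11 = 10.89
  Problem sets 40 × 0.2 = 8
  Studio work 84 × 0.08 = 6.72
Sum = 74.3425
Bonus assignment: 74.3425 + 4 = 78.3425
78.3425 is ≥ 78 and < 81 → C+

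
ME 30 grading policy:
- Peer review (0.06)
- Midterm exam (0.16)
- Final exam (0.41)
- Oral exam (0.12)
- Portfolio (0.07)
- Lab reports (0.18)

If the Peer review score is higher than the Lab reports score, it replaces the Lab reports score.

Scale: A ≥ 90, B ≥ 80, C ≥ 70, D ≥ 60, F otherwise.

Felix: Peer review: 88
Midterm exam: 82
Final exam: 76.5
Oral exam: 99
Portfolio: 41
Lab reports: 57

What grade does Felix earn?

B

Peer review (88) > Lab reports (57), so Lab reports counts as 88.
Weighted total:
  Peer review 88 × 0.06 = 5.28
  Midterm exam 82 × 0.16 = 13.12
  Final exam 76.5 × 0.41 = 31.365
  Oral exam 99 × 0.12 = 11.88
  Portfolio 41 × 0.07 = 2.87
  Lab reports 88 × 0.18 = 15.84
Sum = 80.355
80.355 is ≥ 80 and < 90 → B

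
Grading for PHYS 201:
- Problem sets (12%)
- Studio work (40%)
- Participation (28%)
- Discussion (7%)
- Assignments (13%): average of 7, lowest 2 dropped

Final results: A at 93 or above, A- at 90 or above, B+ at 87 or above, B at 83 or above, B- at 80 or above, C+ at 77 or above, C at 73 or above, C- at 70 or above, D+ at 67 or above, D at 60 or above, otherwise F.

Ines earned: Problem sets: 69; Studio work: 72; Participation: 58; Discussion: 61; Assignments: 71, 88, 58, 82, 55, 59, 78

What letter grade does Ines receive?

Assignments: drop 55, 58 → average of remaining 5 = 378/5 = 75.6
Weighted total:
  Problem sets 69 × 0.12 = 8.28
  Studio work 72 × 0.4 = 28.8
  Participation 58 × 0.28 = 16.24
  Discussion 61 × 0.07 = 4.27
  Assignments 75.6 × 0.13 = 9.828
Sum = 67.418
67.418 is ≥ 67 and < 70 → D+

D+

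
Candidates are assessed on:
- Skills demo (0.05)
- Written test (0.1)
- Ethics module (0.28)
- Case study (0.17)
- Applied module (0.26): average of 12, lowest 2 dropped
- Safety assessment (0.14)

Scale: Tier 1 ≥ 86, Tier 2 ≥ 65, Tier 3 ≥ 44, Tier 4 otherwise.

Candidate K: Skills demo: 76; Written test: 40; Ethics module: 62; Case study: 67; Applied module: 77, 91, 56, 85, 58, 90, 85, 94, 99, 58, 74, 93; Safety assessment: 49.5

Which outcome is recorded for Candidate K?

Tier 2

Applied module: drop 56, 58 → average of remaining 10 = 846/10 = 84.6
Weighted total:
  Skills demo 76 × 0.05 = 3.8
  Written test 40 × 0.1 = 4
  Ethics module 62 × 0.28 = 17.36
  Case study 67 × 0.17 = 11.39
  Applied module 84.6 × 0.26 = 21.996
  Safety assessment 49.5 × 0.14 = 6.93
Sum = 65.476
65.476 is ≥ 65 and < 86 → Tier 2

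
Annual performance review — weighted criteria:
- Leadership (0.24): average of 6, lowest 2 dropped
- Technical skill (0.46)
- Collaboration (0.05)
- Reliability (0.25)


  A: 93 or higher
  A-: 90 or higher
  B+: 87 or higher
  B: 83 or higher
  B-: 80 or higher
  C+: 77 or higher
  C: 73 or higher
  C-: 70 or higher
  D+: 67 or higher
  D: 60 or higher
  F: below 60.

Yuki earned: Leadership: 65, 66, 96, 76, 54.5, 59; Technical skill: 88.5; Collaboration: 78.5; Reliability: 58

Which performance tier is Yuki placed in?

C+

Leadership: drop 54.5, 59 → average of remaining 4 = 303/4 = 75.75
Weighted total:
  Leadership 75.75 × 0.24 = 18.18
  Technical skill 88.5 × 0.46 = 40.71
  Collaboration 78.5 × 0.05 = 3.925
  Reliability 58 × 0.25 = 14.5
Sum = 77.315
77.315 is ≥ 77 and < 80 → C+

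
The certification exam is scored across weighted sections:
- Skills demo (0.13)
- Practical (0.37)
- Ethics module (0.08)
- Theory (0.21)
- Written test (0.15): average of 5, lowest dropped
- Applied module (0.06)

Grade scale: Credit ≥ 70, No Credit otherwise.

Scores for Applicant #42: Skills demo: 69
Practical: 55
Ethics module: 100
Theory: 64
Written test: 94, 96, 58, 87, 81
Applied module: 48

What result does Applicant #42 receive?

No Credit

Written test: drop 58 → average of remaining 4 = 358/4 = 89.5
Weighted total:
  Skills demo 69 × 0.13 = 8.97
  Practical 55 × 0.37 = 20.35
  Ethics module 100 × 0.08 = 8
  Theory 64 × 0.21 = 13.44
  Written test 89.5 × 0.15 = 13.425
  Applied module 48 × 0.06 = 2.88
Sum = 67.065
67.065 < 70 → No Credit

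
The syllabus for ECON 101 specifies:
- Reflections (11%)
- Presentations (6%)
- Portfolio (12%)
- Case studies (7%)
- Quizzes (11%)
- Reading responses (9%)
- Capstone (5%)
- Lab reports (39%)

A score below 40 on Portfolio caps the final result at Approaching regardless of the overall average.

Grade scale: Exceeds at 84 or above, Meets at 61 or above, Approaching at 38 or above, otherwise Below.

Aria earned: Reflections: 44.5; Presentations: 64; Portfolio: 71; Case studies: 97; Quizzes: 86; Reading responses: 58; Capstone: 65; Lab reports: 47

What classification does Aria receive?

Approaching

Portfolio score 71 ≥ 40: minimum met.
Weighted total:
  Reflections 44.5 × 0.11 = 4.895
  Presentations 64 × 0.06 = 3.84
  Portfolio 71 × 0.12 = 8.52
  Case studies 97 × 0.07 = 6.79
  Quizzes 86 × 0.11 = 9.46
  Reading responses 58 × 0.09 = 5.22
  Capstone 65 × 0.05 = 3.25
  Lab reports 47 × 0.39 = 18.33
Sum = 60.305
60.305 is ≥ 38 and < 61 → Approaching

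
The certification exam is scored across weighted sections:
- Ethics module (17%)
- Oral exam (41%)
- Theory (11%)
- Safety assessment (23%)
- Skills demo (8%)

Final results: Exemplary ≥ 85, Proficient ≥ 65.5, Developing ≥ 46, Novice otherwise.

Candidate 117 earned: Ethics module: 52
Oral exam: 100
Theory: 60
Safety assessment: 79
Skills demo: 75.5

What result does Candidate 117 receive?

Proficient

Weighted total:
  Ethics module 52 × 0.17 = 8.84
  Oral exam 100 × 0.41 = 41
  Theory 60 × 0.11 = 6.6
  Safety assessment 79 × 0.23 = 18.17
  Skills demo 75.5 × 0.08 = 6.04
Sum = 80.65
80.65 is ≥ 65.5 and < 85 → Proficient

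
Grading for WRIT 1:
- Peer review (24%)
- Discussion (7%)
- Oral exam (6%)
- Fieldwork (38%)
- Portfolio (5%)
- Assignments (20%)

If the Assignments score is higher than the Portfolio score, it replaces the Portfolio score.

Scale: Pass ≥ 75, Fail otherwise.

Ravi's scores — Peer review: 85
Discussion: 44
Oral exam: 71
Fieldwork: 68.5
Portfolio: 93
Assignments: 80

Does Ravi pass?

Fail

Assignments (80) ≤ Portfolio (93), so Portfolio stays at 93.
Weighted total:
  Peer review 85 × 0.24 = 20.4
  Discussion 44 × 0.07 = 3.08
  Oral exam 71 × 0.06 = 4.26
  Fieldwork 68.5 × 0.38 = 26.03
  Portfolio 93 × 0.05 = 4.65
  Assignments 80 × 0.2 = 16
Sum = 74.42
74.42 < 75 → Fail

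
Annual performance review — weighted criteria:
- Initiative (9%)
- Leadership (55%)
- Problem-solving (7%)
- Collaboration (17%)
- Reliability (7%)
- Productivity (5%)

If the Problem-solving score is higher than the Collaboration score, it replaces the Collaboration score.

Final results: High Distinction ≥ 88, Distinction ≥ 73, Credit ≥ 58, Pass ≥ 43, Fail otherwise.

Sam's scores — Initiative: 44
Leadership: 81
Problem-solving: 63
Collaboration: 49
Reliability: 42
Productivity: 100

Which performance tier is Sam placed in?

Problem-solving (63) > Collaboration (49), so Collaboration counts as 63.
Weighted total:
  Initiative 44 × 0.09 = 3.96
  Leadership 81 × 0.55 = 44.55
  Problem-solving 63 × 0.07 = 4.41
  Collaboration 63 × 0.17 = 10.71
  Reliability 42 × 0.07 = 2.94
  Productivity 100 × 0.05 = 5
Sum = 71.57
71.57 is ≥ 58 and < 73 → Credit

Credit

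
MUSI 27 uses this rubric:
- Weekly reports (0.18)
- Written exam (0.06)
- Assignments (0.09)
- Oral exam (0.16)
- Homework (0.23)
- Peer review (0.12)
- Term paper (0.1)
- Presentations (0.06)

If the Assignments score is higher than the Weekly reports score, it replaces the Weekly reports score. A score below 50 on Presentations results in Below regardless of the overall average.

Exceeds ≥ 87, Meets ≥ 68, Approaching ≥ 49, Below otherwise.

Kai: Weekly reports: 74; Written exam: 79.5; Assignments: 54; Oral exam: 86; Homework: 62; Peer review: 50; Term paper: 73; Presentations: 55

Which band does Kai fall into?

Assignments (54) ≤ Weekly reports (74), so Weekly reports stays at 74.
Presentations score 55 ≥ 50: minimum met.
Weighted total:
  Weekly reports 74 × 0.18 = 13.32
  Written exam 79.5 × 0.06 = 4.77
  Assignments 54 × 0.09 = 4.86
  Oral exam 86 × 0.16 = 13.76
  Homework 62 × 0.23 = 14.26
  Peer review 50 × 0.12 = 6
  Term paper 73 × 0.1 = 7.3
  Presentations 55 × 0.06 = 3.3
Sum = 67.57
67.57 is ≥ 49 and < 68 → Approaching

Approaching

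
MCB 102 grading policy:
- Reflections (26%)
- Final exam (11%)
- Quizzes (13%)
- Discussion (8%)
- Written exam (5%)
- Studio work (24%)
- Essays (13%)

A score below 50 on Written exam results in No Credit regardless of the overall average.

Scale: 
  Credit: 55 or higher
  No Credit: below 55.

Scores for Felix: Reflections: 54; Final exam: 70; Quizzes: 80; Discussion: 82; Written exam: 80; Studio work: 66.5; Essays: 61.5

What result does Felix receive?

Written exam score 80 ≥ 50: minimum met.
Weighted total:
  Reflections 54 × 0.26 = 14.04
  Final exam 70 × 0.11 = 7.7
  Quizzes 80 × 0.13 = 10.4
  Discussion 82 × 0.08 = 6.56
  Written exam 80 × 0.05 = 4
  Studio work 66.5 × 0.24 = 15.96
  Essays 61.5 × 0.13 = 7.995
Sum = 66.655
66.655 ≥ 55 → Credit

Credit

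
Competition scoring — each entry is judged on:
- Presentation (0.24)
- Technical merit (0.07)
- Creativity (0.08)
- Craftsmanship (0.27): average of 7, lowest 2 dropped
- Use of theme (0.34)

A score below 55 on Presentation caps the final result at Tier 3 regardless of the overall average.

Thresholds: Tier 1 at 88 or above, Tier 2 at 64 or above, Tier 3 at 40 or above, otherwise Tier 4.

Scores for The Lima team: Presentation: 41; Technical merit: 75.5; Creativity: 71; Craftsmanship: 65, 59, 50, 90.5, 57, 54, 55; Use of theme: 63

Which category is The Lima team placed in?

Tier 3

Craftsmanship: drop 50, 54 → average of remaining 5 = 326.5/5 = 65.3
Presentation score 41 < 55: minimum not met.
Weighted total:
  Presentation 41 × 0.24 = 9.84
  Technical merit 75.5 × 0.07 = 5.285
  Creativity 71 × 0.08 = 5.68
  Craftsmanship 65.3 × 0.27 = 17.631
  Use of theme 63 × 0.34 = 21.42
Sum = 59.856
59.856 would be Tier 3; cap at Tier 3 applies → Tier 3.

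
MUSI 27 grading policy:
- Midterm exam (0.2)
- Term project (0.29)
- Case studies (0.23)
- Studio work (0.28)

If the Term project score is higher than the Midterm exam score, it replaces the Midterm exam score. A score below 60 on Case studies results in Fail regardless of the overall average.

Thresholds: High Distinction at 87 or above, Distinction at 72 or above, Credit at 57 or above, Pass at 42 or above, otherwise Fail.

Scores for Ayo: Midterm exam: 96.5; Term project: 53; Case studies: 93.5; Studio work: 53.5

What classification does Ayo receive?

Credit

Term project (53) ≤ Midterm exam (96.5), so Midterm exam stays at 96.5.
Case studies score 93.5 ≥ 60: minimum met.
Weighted total:
  Midterm exam 96.5 × 0.2 = 19.3
  Term project 53 × 0.29 = 15.37
  Case studies 93.5 × 0.23 = 21.505
  Studio work 53.5 × 0.28 = 14.98
Sum = 71.155
71.155 is ≥ 57 and < 72 → Credit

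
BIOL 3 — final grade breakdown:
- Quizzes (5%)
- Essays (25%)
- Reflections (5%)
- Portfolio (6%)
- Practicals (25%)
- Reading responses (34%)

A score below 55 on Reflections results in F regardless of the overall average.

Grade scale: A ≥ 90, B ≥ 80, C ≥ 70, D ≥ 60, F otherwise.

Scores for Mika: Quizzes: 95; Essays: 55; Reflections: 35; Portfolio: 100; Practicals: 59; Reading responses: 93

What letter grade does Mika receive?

F

Reflections score 35 < 55: minimum not met.
Weighted total:
  Quizzes 95 × 0.05 = 4.75
  Essays 55 × 0.25 = 13.75
  Reflections 35 × 0.05 = 1.75
  Portfolio 100 × 0.06 = 6
  Practicals 59 × 0.25 = 14.75
  Reading responses 93 × 0.34 = 31.62
Sum = 72.62
Because the Reflections minimum was not met, the result is F.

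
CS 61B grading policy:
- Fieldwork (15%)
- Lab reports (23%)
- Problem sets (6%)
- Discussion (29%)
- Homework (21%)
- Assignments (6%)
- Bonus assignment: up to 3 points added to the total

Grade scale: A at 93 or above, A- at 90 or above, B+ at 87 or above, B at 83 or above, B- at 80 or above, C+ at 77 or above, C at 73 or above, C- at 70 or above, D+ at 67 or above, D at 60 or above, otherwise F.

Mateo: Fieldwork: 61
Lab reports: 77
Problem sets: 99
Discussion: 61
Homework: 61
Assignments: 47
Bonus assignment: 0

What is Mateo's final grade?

Weighted total:
  Fieldwork 61 × 0.15 = 9.15
  Lab reports 77 × 0.23 = 17.71
  Problem sets 99 × 0.06 = 5.94
  Discussion 61 × 0.29 = 17.69
  Homework 61 × 0.21 = 12.81
  Assignments 47 × 0.06 = 2.82
Sum = 66.12
Bonus assignment: 66.12 + 0 = 66.12
66.12 is ≥ 60 and < 67 → D

D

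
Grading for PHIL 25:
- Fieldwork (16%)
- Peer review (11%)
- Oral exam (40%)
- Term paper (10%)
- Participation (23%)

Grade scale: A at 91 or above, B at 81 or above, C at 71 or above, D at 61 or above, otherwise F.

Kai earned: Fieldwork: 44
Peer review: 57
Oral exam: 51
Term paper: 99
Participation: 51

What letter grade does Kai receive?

F

Weighted total:
  Fieldwork 44 × 0.16 = 7.04
  Peer review 57 × 0.11 = 6.27
  Oral exam 51 × 0.4 = 20.4
  Term paper 99 × 0.1 = 9.9
  Participation 51 × 0.23 = 11.73
Sum = 55.34
55.34 < 61 → F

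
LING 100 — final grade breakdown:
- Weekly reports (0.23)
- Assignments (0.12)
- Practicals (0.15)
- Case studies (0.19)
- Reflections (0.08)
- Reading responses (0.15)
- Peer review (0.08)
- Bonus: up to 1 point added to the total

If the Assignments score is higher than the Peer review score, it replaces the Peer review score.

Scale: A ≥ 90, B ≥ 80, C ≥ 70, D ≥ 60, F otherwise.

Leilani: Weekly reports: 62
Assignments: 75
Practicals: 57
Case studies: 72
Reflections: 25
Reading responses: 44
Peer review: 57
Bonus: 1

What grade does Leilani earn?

Assignments (75) > Peer review (57), so Peer review counts as 75.
Weighted total:
  Weekly reports 62 × 0.23 = 14.26
  Assignments 75 × 0.12 = 9
  Practicals 57 × 0.15 = 8.55
  Case studies 72 × 0.19 = 13.68
  Reflections 25 × 0.08 = 2
  Reading responses 44 × 0.15 = 6.6
  Peer review 75 × 0.08 = 6
Sum = 60.09
Bonus: 60.09 + 1 = 61.09
61.09 is ≥ 60 and < 70 → D

D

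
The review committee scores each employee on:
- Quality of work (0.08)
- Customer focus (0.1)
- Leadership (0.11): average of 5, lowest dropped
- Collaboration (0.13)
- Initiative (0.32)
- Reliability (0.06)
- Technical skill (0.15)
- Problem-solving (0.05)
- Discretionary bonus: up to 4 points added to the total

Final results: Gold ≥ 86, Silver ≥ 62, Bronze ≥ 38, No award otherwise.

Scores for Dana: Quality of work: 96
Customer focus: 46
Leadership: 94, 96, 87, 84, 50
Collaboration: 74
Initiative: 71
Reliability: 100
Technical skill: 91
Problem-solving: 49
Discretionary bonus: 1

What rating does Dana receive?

Leadership: drop 50 → average of remaining 4 = 361/4 = 90.25
Weighted total:
  Quality of work 96 × 0.08 = 7.68
  Customer focus 46 × 0.1 = 4.6
  Leadership 90.25 × 0.11 = 9.9275
  Collaboration 74 × 0.13 = 9.62
  Initiative 71 × 0.32 = 22.72
  Reliability 100 × 0.06 = 6
  Technical skill 91 × 0.15 = 13.65
  Problem-solving 49 × 0.05 = 2.45
Sum = 76.6475
Discretionary bonus: 76.6475 + 1 = 77.6475
77.6475 is ≥ 62 and < 86 → Silver

Silver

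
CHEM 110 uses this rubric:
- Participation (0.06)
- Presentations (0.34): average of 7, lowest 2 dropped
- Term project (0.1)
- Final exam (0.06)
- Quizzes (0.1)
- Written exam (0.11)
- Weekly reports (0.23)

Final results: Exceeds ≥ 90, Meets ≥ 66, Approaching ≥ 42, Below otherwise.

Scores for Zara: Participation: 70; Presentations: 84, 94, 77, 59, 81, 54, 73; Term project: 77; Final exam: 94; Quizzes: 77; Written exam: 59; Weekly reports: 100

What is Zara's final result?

Meets

Presentations: drop 54, 59 → average of remaining 5 = 409/5 = 81.8
Weighted total:
  Participation 70 × 0.06 = 4.2
  Presentations 81.8 × 0.34 = 27.812
  Term project 77 × 0.1 = 7.7
  Final exam 94 × 0.06 = 5.64
  Quizzes 77 × 0.1 = 7.7
  Written exam 59 × 0.11 = 6.49
  Weekly reports 100 × 0.23 = 23
Sum = 82.542
82.542 is ≥ 66 and < 90 → Meets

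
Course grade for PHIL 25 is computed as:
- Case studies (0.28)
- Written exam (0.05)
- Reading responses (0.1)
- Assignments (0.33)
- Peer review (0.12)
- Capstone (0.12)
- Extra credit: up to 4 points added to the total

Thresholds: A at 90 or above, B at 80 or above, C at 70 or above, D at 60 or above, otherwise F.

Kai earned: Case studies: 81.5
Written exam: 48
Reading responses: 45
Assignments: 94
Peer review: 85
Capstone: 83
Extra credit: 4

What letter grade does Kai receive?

Weighted total:
  Case studies 81.5 × 0.28 = 22.82
  Written exam 48 × 0.05 = 2.4
  Reading responses 45 × 0.1 = 4.5
  Assignments 94 × 0.33 = 31.02
  Peer review 85 × 0.12 = 10.2
  Capstone 83 × 0.12 = 9.96
Sum = 80.9
Extra credit: 80.9 + 4 = 84.9
84.9 is ≥ 80 and < 90 → B

B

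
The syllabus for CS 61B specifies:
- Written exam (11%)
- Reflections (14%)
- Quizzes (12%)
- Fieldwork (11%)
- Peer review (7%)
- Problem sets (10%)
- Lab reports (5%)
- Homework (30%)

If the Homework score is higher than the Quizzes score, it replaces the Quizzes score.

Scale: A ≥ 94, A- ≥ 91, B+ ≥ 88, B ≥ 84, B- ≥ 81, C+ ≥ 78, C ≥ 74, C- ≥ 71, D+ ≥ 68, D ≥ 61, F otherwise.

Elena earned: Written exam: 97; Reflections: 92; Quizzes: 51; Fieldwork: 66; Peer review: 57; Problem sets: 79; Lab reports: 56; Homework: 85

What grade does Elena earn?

Homework (85) > Quizzes (51), so Quizzes counts as 85.
Weighted total:
  Written exam 97 × 0.11 = 10.67
  Reflections 92 × 0.14 = 12.88
  Quizzes 85 × 0.12 = 10.2
  Fieldwork 66 × 0.11 = 7.26
  Peer review 57 × 0.07 = 3.99
  Problem sets 79 × 0.1 = 7.9
  Lab reports 56 × 0.05 = 2.8
  Homework 85 × 0.3 = 25.5
Sum = 81.2
81.2 is ≥ 81 and < 84 → B-

B-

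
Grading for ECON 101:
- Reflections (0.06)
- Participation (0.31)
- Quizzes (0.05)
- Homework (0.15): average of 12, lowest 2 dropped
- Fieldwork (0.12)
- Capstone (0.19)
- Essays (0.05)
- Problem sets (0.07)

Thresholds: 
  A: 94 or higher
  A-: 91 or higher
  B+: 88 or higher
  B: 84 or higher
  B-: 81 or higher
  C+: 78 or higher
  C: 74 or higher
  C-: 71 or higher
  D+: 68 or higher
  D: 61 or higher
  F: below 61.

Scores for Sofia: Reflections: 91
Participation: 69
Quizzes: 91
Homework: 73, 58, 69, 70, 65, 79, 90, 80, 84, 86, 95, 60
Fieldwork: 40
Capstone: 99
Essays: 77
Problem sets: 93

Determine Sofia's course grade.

Homework: drop 58, 60 → average of remaining 10 = 791/10 = 79.1
Weighted total:
  Reflections 91 × 0.06 = 5.46
  Participation 69 × 0.31 = 21.39
  Quizzes 91 × 0.05 = 4.55
  Homework 79.1 × 0.15 = 11.865
  Fieldwork 40 × 0.12 = 4.8
  Capstone 99 × 0.19 = 18.81
  Essays 77 × 0.05 = 3.85
  Problem sets 93 × 0.07 = 6.51
Sum = 77.235
77.235 is ≥ 74 and < 78 → C

C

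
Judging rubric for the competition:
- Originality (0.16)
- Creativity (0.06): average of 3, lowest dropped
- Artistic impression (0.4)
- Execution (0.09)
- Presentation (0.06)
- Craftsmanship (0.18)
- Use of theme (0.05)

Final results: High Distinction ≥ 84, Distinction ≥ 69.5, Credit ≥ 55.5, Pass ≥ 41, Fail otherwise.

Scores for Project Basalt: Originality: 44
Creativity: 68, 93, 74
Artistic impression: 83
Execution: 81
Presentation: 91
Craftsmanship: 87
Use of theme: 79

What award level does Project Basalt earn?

Creativity: drop 68 → average of remaining 2 = 167/2 = 83.5
Weighted total:
  Originality 44 × 0.16 = 7.04
  Creativity 83.5 × 0.06 = 5.01
  Artistic impression 83 × 0.4 = 33.2
  Execution 81 × 0.09 = 7.29
  Presentation 91 × 0.06 = 5.46
  Craftsmanship 87 × 0.18 = 15.66
  Use of theme 79 × 0.05 = 3.95
Sum = 77.61
77.61 is ≥ 69.5 and < 84 → Distinction

Distinction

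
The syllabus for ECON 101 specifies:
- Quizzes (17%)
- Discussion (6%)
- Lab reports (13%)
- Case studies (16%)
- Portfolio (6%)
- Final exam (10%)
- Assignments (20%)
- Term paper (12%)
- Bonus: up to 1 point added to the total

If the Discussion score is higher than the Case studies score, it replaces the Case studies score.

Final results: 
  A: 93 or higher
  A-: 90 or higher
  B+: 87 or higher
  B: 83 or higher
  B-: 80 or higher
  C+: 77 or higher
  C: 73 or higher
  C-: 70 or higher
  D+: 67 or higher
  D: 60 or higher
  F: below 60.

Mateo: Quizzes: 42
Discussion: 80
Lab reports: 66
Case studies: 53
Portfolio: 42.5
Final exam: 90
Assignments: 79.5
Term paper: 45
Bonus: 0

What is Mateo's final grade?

D

Discussion (80) > Case studies (53), so Case studies counts as 80.
Weighted total:
  Quizzes 42 × 0.17 = 7.14
  Discussion 80 × 0.06 = 4.8
  Lab reports 66 × 0.13 = 8.58
  Case studies 80 × 0.16 = 12.8
  Portfolio 42.5 × 0.06 = 2.55
  Final exam 90 × 0.1 = 9
  Assignments 79.5 × 0.2 = 15.9
  Term paper 45 × 0.12 = 5.4
Sum = 66.17
Bonus: 66.17 + 0 = 66.17
66.17 is ≥ 60 and < 67 → D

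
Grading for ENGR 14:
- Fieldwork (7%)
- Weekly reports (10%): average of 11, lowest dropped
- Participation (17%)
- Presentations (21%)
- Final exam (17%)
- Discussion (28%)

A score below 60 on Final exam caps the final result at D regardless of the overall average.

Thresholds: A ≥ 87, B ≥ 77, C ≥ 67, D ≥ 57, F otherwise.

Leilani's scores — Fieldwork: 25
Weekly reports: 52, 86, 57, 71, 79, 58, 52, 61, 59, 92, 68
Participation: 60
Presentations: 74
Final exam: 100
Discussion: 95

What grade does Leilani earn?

B

Weekly reports: drop 52 → average of remaining 10 = 683/10 = 68.3
Final exam score 100 ≥ 60: minimum met.
Weighted total:
  Fieldwork 25 × 0.07 = 1.75
  Weekly reports 68.3 × 0.1 = 6.83
  Participation 60 × 0.17 = 10.2
  Presentations 74 × 0.21 = 15.54
  Final exam 100 × 0.17 = 17
  Discussion 95 × 0.28 = 26.6
Sum = 77.92
77.92 is ≥ 77 and < 87 → B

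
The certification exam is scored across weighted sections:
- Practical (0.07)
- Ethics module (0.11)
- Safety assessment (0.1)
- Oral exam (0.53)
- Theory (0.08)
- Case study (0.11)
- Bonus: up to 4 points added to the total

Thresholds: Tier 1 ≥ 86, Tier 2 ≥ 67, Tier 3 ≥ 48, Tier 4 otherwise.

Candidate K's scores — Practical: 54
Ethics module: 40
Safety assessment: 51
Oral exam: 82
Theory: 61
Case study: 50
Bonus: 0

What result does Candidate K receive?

Weighted total:
  Practical 54 × 0.07 = 3.78
  Ethics module 40 × 0.11 = 4.4
  Safety assessment 51 × 0.1 = 5.1
  Oral exam 82 × 0.53 = 43.46
  Theory 61 × 0.08 = 4.88
  Case study 50 × 0.11 = 5.5
Sum = 67.12
Bonus: 67.12 + 0 = 67.12
67.12 is ≥ 67 and < 86 → Tier 2

Tier 2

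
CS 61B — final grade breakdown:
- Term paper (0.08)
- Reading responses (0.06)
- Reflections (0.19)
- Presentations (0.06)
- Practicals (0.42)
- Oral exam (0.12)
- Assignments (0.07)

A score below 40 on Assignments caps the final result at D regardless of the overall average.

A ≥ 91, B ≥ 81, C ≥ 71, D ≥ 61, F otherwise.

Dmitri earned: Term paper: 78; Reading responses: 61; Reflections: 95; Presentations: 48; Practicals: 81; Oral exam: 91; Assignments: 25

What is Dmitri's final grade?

Assignments score 25 < 40: minimum not met.
Weighted total:
  Term paper 78 × 0.08 = 6.24
  Reading responses 61 × 0.06 = 3.66
  Reflections 95 × 0.19 = 18.05
  Presentations 48 × 0.06 = 2.88
  Practicals 81 × 0.42 = 34.02
  Oral exam 91 × 0.12 = 10.92
  Assignments 25 × 0.07 = 1.75
Sum = 77.52
77.52 would be C; cap at D applies → D.

D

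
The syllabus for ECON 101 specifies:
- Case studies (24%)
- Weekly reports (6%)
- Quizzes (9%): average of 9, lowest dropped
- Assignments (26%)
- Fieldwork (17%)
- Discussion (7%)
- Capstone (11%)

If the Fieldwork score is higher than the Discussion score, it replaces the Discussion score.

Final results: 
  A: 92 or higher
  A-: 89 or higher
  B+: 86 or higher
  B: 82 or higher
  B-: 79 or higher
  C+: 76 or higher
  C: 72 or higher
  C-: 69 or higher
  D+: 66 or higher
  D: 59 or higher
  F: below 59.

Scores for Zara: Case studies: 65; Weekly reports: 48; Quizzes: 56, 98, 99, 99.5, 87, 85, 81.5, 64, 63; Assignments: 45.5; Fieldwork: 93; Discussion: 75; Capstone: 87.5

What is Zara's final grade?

Quizzes: drop 56 → average of remaining 8 = 677/8 = 84.625
Fieldwork (93) > Discussion (75), so Discussion counts as 93.
Weighted total:
  Case studies 65 × 0.24 = 15.6
  Weekly reports 48 × 0.06 = 2.88
  Quizzes 84.625 × 0.09 = 7.61625
  Assignments 45.5 × 0.26 = 11.83
  Fieldwork 93 × 0.17 = 15.81
  Discussion 93 × 0.07 = 6.51
  Capstone 87.5 × 0.11 = 9.625
Sum = 69.87125
69.87125 is ≥ 69 and < 72 → C-

C-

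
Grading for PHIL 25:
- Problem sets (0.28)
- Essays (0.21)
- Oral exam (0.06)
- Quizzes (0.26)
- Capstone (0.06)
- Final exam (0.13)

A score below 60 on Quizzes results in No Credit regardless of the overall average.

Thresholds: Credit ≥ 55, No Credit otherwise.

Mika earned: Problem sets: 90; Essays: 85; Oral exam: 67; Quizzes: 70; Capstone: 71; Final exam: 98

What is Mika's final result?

Credit

Quizzes score 70 ≥ 60: minimum met.
Weighted total:
  Problem sets 90 × 0.28 = 25.2
  Essays 85 × 0.21 = 17.85
  Oral exam 67 × 0.06 = 4.02
  Quizzes 70 × 0.26 = 18.2
  Capstone 71 × 0.06 = 4.26
  Final exam 98 × 0.13 = 12.74
Sum = 82.27
82.27 ≥ 55 → Credit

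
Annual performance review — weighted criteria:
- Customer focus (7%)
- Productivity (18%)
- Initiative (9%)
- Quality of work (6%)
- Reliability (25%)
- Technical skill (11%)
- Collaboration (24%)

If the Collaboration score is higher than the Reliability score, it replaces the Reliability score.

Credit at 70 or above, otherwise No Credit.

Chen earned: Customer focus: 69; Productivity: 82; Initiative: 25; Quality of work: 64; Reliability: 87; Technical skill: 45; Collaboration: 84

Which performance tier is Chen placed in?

Credit

Collaboration (84) ≤ Reliability (87), so Reliability stays at 87.
Weighted total:
  Customer focus 69 × 0.07 = 4.83
  Productivity 82 × 0.18 = 14.76
  Initiative 25 × 0.09 = 2.25
  Quality of work 64 × 0.06 = 3.84
  Reliability 87 × 0.25 = 21.75
  Technical skill 45 × 0.11 = 4.95
  Collaboration 84 × 0.24 = 20.16
Sum = 72.54
72.54 ≥ 70 → Credit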